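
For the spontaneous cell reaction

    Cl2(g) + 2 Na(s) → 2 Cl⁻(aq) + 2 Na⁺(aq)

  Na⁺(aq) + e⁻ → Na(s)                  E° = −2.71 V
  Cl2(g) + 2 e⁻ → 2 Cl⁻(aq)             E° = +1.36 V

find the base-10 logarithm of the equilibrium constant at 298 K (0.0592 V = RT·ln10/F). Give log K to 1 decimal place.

The Cl₂/Cl⁻ couple is reduced (cathode); E°cell = +1.36 − (−2.71) = +4.07 V with n = 2.
At equilibrium E = 0, so log K = nE°cell / 0.0592 = (2)(+4.07) / 0.0592 = 137.5.

log K = 137.5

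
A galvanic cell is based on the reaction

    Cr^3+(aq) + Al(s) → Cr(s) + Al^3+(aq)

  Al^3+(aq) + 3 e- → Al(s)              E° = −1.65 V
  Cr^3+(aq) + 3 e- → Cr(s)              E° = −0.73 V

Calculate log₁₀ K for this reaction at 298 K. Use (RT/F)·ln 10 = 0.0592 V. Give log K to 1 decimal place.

The Cr³⁺/Cr couple is reduced (cathode); E°cell = −0.73 − (−1.65) = +0.92 V with n = 3.
At equilibrium E = 0, so log K = nE°cell / 0.0592 = (3)(+0.92) / 0.0592 = 46.6.

log K = 46.6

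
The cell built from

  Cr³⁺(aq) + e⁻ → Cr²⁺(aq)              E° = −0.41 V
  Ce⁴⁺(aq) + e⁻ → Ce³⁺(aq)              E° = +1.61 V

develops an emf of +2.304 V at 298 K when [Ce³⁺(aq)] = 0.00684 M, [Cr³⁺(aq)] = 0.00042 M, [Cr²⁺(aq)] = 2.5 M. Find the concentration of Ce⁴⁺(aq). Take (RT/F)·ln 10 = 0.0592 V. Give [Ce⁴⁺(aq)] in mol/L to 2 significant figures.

0.072 M

With Ce⁴⁺/Ce³⁺ at the cathode and Cr³⁺/Cr²⁺ at the anode, E°cell = +1.61 − (−0.41) = +2.02 V (n = 1).
From the Nernst equation, log Q = n(E° − E)/0.0592 = 1·(+2.02 − (+2.304))/0.0592 = −4.797.
The balanced reaction is Ce⁴⁺(aq) + Cr²⁺(aq) → Ce³⁺(aq) + Cr³⁺(aq), so Q = ([Ce³⁺(aq)]·[Cr³⁺(aq)]) / ([Ce⁴⁺(aq)]·[Cr²⁺(aq)]).
Substituting the known concentrations and solving, log [Ce⁴⁺(aq)] = −1.143 and [Ce⁴⁺(aq)] = 0.072 M.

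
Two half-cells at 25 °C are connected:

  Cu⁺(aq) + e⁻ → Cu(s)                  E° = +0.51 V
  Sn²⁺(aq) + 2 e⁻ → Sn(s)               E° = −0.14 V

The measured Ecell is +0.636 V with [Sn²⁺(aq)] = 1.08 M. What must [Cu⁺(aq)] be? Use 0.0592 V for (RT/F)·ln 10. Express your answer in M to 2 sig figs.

The Cu⁺/Cu couple has the larger reduction potential, so it is the cathode: E°cell = +0.51 − (−0.14) = +0.65 V and n = 2.
Rearranging E = E° − (0.0592/n)·log Q gives log Q = 2(+0.65 − (+0.636))/0.0592 = 0.473.
Balancing electrons gives 2 Cu⁺(aq) + Sn(s) → 2 Cu(s) + Sn²⁺(aq); thus Q = [Sn²⁺(aq)] / [Cu⁺(aq)]^2.
Substituting the known concentrations and solving, log [Cu⁺(aq)] = −0.220 and [Cu⁺(aq)] = 0.60 M.

0.60 M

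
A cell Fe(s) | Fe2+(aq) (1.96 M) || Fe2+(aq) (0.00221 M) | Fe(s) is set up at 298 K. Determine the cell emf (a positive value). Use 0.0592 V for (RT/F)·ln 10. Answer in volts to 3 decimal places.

For a concentration cell E°cell = 0, since both electrodes use the same couple.
The compartment with the higher Fe2+(aq) concentration (1.96 M) acts as the cathode; ions are reduced there and produced at the dilute (0.00221 M) anode.
With n = 2, Ecell = −(0.0592/2)·log([dilute]/[conc]) = −(0.0592/2)·log(0.00221/1.96) = +0.087 V.

0.087 V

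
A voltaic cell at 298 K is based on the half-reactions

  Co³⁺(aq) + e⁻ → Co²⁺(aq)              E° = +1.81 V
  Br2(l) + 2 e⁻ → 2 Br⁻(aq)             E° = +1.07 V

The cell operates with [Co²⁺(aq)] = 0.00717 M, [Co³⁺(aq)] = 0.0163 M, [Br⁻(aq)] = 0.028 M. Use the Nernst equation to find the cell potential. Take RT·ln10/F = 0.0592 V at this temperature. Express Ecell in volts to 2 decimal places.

+0.67 V

Co³⁺/Co²⁺ is reduced (cathode, E° = +1.81 V) and Br₂/Br⁻ is oxidized (anode).
E°cell = +1.81 − (+1.07) = +0.74 V, with n = 2 electrons transferred.
For the overall reaction 2 Co³⁺(aq) + 2 Br⁻(aq) → 2 Co²⁺(aq) + Br2(l), Q = [Co²⁺(aq)]^2 / ([Co³⁺(aq)]^2·[Br⁻(aq)]^2) = 247, giving log Q = 2.392.
By the Nernst equation, E = +0.74 − (0.0592/2)·(2.392) = +0.67 V.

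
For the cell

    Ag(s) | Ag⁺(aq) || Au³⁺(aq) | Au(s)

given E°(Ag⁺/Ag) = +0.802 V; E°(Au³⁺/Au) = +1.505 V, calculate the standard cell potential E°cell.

+0.703 V

By convention the left-hand electrode in cell notation is the anode (oxidation) and the right-hand electrode is the cathode (reduction).
E°cell = E°(right) − E°(left) = +1.505 − (+0.802) = +0.703 V.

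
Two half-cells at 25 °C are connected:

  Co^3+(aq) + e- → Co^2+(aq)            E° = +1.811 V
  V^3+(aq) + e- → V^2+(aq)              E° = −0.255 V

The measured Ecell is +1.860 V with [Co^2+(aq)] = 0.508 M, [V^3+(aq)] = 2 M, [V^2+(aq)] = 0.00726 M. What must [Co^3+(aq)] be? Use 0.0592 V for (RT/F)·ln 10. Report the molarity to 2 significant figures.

0.046 M

Co³⁺/Co²⁺ is the cathode (higher E°); E°cell = +1.811 − (−0.255) = +2.066 V with n = 1.
Rearranging E = E° − (0.0592/n)·log Q gives log Q = 1(+2.066 − (+1.860))/0.0592 = 3.480.
For Co^3+(aq) + V^2+(aq) → Co^2+(aq) + V^3+(aq), the reaction quotient is Q = ([Co^2+(aq)]·[V^3+(aq)]) / ([Co^3+(aq)]·[V^2+(aq)]).
Isolating [Co^3+(aq)] in Q = 10^{3.480} yields log [Co^3+(aq)] = −1.334, i.e. 0.046 M.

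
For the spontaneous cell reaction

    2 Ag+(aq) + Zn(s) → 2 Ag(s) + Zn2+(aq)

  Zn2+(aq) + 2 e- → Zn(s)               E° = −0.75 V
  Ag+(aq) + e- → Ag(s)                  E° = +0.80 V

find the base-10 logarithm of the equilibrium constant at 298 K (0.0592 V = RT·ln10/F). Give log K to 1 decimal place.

log K = 52.4

The Ag⁺/Ag couple is reduced (cathode); E°cell = +0.80 − (−0.75) = +1.55 V with n = 2.
At equilibrium E = 0, so log K = nE°cell / 0.0592 = (2)(+1.55) / 0.0592 = 52.4.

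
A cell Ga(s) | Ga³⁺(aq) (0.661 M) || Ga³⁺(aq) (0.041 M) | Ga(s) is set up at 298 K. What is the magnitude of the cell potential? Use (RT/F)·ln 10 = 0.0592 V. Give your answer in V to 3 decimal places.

For a concentration cell E°cell = 0, since both electrodes use the same couple.
The compartment with the higher Ga³⁺(aq) concentration (0.661 M) acts as the cathode; ions are reduced there and produced at the dilute (0.041 M) anode.
With n = 3, Ecell = −(0.0592/3)·log([dilute]/[conc]) = −(0.0592/3)·log(0.041/0.661) = +0.024 V.

0.024 V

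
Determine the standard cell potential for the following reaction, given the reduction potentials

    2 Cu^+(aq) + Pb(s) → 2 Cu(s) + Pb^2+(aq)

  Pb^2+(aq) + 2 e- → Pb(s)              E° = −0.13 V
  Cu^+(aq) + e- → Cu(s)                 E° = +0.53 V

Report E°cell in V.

In the reaction as written, Cu^+(aq) is reduced (cathode) and Pb^2+(aq) is produced by oxidation at the anode.
E°cell = E°(cathode) − E°(anode) = +0.53 − (−0.13) = +0.66 V.

+0.66 V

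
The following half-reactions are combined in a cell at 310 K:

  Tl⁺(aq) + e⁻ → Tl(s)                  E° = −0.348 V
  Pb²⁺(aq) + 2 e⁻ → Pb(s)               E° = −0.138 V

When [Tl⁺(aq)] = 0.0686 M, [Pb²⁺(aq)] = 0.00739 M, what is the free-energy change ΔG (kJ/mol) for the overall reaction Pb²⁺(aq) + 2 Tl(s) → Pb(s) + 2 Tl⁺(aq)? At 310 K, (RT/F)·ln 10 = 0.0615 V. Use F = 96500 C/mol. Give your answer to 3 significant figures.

With Pb²⁺/Pb reduced at the cathode, E°cell = −0.138 − (−0.348) = +0.210 V and n = 2.
The reaction quotient is [Tl⁺(aq)]^2 / [Pb²⁺(aq)] = 0.637; by Nernst, E = +0.210 − (0.0615/2)(−0.196) = +0.2160 V.
Finally ΔG = −nFE = −(2)(96500 C/mol)(+0.2160 V) = −41.7 kJ/mol.

−41.7 kJ/mol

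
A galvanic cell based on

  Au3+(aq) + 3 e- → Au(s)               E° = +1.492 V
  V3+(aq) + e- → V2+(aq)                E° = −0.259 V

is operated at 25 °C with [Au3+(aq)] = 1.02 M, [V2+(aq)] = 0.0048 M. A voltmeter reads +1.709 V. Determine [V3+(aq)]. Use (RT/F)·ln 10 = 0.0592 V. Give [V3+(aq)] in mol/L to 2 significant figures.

Au³⁺/Au is the cathode (higher E°); E°cell = +1.492 − (−0.259) = +1.751 V with n = 3.
Since E = E° − (0.0592/n)·log Q, log Q = n(E° − E)/0.0592 = 2.128.
Balancing electrons gives Au3+(aq) + 3 V2+(aq) → Au(s) + 3 V3+(aq); thus Q = [V3+(aq)]^3 / ([Au3+(aq)]·[V2+(aq)]^3).
Substituting the known concentrations and solving, log [V3+(aq)] = −1.607 and [V3+(aq)] = 0.025 M.

0.025 M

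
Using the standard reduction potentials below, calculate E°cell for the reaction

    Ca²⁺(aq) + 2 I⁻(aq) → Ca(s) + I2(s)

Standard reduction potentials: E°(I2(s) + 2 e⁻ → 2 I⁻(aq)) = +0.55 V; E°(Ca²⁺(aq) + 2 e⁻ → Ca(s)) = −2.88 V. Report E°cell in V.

Ca²⁺(aq) gains electrons, so the Ca²⁺/Ca couple is the cathode; the I₂/I⁻ couple is the anode.
E°cell = E°(cathode) − E°(anode) = −2.88 − (+0.55) = −3.43 V.
The negative E°cell means the reaction is non-spontaneous in the direction written.

−3.43 V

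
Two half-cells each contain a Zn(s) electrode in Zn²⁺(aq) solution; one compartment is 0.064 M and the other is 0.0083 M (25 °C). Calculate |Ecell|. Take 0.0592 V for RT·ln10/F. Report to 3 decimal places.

0.026 V

For a concentration cell E°cell = 0, since both electrodes use the same couple.
The compartment with the higher Zn²⁺(aq) concentration (0.064 M) acts as the cathode; ions are reduced there and produced at the dilute (0.0083 M) anode.
With n = 2, Ecell = −(0.0592/2)·log([dilute]/[conc]) = −(0.0592/2)·log(0.0083/0.064) = +0.026 V.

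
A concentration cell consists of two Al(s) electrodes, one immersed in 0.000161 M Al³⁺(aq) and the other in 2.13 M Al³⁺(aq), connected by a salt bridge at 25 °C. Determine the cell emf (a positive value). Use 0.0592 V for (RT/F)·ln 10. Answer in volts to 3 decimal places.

For a concentration cell E°cell = 0, since both electrodes use the same couple.
The compartment with the higher Al³⁺(aq) concentration (2.13 M) acts as the cathode; ions are reduced there and produced at the dilute (0.000161 M) anode.
With n = 3, Ecell = −(0.0592/3)·log([dilute]/[conc]) = −(0.0592/3)·log(0.000161/2.13) = +0.081 V.

0.081 V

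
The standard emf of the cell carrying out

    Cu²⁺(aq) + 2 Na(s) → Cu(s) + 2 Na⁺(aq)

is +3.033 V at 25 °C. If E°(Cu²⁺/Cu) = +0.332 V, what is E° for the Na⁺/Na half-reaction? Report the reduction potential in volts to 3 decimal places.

In the reaction as written the Cu²⁺/Cu couple is reduced (cathode) and Na⁺/Na is oxidized (anode), so E°cell = E°(Cu²⁺/Cu) − E°(Na⁺/Na).
E°(Na⁺/Na) = E°(cathode) − E°cell = +0.332 − (+3.033) = −2.701 V.

−2.701 V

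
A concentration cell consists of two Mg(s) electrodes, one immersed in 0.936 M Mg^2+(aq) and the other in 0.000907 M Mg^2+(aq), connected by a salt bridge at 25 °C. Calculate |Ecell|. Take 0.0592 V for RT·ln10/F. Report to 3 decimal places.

For a concentration cell E°cell = 0, since both electrodes use the same couple.
The compartment with the higher Mg^2+(aq) concentration (0.936 M) acts as the cathode; ions are reduced there and produced at the dilute (0.000907 M) anode.
With n = 2, Ecell = −(0.0592/2)·log([dilute]/[conc]) = −(0.0592/2)·log(0.000907/0.936) = +0.089 V.

0.089 V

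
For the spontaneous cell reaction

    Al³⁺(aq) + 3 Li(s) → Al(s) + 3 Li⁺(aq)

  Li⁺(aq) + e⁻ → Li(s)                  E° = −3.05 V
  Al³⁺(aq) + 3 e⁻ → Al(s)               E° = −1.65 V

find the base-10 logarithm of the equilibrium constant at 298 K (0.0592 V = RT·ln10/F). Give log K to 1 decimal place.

The Al³⁺/Al couple is reduced (cathode); E°cell = −1.65 − (−3.05) = +1.40 V with n = 3.
At equilibrium E = 0, so log K = nE°cell / 0.0592 = (3)(+1.40) / 0.0592 = 70.9.

log K = 70.9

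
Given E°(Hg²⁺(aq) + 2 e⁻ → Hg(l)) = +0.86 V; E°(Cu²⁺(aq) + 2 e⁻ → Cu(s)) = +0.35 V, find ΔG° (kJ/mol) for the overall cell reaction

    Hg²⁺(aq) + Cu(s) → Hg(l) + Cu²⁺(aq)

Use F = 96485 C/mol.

−98.4 kJ/mol

In the reaction as written Hg²⁺(aq) is reduced, so the Hg²⁺/Hg couple is the cathode and Cu²⁺/Cu is the anode.
E°cell = +0.86 − (+0.35) = +0.51 V; balancing electrons gives n = 2.
ΔG° = −nFE°cell = −(2)(96485)(+0.51) J/mol = −98.4 kJ/mol.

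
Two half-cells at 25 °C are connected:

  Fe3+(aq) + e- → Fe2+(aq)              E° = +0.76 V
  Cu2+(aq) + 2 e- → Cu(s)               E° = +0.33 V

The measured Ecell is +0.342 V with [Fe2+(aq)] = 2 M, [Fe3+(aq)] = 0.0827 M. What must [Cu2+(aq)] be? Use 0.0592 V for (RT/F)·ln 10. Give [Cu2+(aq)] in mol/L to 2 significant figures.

With Fe³⁺/Fe²⁺ at the cathode and Cu²⁺/Cu at the anode, E°cell = +0.76 − (+0.33) = +0.43 V (n = 2).
From the Nernst equation, log Q = n(E° − E)/0.0592 = 2·(+0.43 − (+0.342))/0.0592 = 2.973.
For 2 Fe3+(aq) + Cu(s) → 2 Fe2+(aq) + Cu2+(aq), the reaction quotient is Q = ([Fe2+(aq)]^2·[Cu2+(aq)]) / [Fe3+(aq)]^2.
Isolating [Cu2+(aq)] in Q = 10^{2.973} yields log [Cu2+(aq)] = 0.206, i.e. 1.6 M.

1.6 M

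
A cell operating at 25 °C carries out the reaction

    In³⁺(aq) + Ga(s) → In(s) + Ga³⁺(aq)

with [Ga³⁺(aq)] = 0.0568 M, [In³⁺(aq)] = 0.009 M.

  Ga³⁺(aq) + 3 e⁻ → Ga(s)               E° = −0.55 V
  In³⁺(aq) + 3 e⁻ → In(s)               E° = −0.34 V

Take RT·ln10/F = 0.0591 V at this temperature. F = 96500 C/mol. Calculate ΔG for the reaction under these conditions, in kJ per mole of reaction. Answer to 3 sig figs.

E°cell = −0.34 − (−0.55) = +0.21 V; the balanced reaction transfers n = 3 electrons.
Q = [Ga³⁺(aq)] / [In³⁺(aq)] = 6.31, so log Q = 0.800 and E = +0.21 − (0.0591/3)(0.800) = +0.1942 V.
Finally ΔG = −nFE = −(3)(96500 C/mol)(+0.1942 V) = −56.2 kJ/mol.

−56.2 kJ/mol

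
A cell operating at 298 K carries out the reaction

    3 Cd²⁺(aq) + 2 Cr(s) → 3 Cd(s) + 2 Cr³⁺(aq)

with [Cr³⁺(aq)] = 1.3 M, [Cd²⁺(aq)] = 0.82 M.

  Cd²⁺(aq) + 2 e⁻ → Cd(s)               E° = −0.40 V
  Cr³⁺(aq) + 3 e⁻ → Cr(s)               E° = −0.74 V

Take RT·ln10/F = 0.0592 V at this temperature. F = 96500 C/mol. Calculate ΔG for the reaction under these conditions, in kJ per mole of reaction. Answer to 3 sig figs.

−194 kJ/mol

E°cell = −0.40 − (−0.74) = +0.34 V; the balanced reaction transfers n = 6 electrons.
Here Q = [Cr³⁺(aq)]^2 / [Cd²⁺(aq)]^3 = 3.07 (log Q = 0.486), giving E = +0.34 − (0.0592/6)·(0.486) = +0.3352 V.
Then ΔG = −nFE = −6 × 96500 × +0.3352 J/mol = −194 kJ/mol.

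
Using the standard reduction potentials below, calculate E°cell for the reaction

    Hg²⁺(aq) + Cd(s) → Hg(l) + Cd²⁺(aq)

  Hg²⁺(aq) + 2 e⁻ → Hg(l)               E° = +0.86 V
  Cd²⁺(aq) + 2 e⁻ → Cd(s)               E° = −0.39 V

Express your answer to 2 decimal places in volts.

Hg²⁺(aq) gains electrons, so the Hg²⁺/Hg couple is the cathode; the Cd²⁺/Cd couple is the anode.
E°cell = E°(cathode) − E°(anode) = +0.86 − (−0.39) = +1.25 V.

+1.25 V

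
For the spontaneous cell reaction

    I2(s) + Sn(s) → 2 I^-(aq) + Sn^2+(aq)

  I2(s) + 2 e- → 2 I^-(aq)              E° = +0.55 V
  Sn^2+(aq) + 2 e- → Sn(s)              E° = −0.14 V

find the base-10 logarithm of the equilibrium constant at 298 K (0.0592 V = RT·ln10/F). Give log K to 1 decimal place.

log K = 23.3

The I₂/I⁻ couple is reduced (cathode); E°cell = +0.55 − (−0.14) = +0.69 V with n = 2.
At equilibrium E = 0, so log K = nE°cell / 0.0592 = (2)(+0.69) / 0.0592 = 23.3.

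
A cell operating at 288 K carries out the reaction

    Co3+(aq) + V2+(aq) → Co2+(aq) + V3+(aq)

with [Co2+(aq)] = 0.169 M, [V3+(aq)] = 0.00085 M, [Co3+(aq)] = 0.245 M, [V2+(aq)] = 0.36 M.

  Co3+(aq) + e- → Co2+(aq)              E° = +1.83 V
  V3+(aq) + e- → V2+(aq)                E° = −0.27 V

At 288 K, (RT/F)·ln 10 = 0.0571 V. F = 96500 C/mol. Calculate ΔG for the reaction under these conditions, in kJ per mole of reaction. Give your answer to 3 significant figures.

The standard cell potential is +1.83 − (−0.27) = +2.10 V, with n = 1 electron in the balanced equation.
Here Q = ([Co2+(aq)]·[V3+(aq)]) / ([Co3+(aq)]·[V2+(aq)]) = 0.00163 (log Q = −2.788), giving E = +2.10 − (0.0571/1)·(−2.788) = +2.2592 V.
ΔG = −nFE = −(1)(96500)(+2.2592) J/mol = −218 kJ/mol.

−218 kJ/mol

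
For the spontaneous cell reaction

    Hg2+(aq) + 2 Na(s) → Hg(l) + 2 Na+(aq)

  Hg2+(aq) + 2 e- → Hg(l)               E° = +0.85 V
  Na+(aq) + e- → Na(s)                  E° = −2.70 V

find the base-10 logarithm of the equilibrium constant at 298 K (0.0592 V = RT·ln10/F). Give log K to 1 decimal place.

The Hg²⁺/Hg couple is reduced (cathode); E°cell = +0.85 − (−2.70) = +3.55 V with n = 2.
At equilibrium E = 0, so log K = nE°cell / 0.0592 = (2)(+3.55) / 0.0592 = 119.9.

log K = 119.9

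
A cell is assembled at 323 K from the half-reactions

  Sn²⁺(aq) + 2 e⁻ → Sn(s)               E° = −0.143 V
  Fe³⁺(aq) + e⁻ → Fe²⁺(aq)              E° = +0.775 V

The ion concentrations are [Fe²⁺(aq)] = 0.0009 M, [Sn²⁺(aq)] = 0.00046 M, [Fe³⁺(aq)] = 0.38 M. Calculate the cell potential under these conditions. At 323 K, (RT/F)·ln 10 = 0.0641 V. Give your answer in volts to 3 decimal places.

The Fe³⁺/Fe²⁺ couple has the more positive E°, so it is the cathode; Sn²⁺/Sn is the anode.
The standard potential is +0.775 − (−0.143) = +0.918 V and the balanced reaction transfers n = 2 electrons.
The balanced reaction is 2 Fe³⁺(aq) + Sn(s) → 2 Fe²⁺(aq) + Sn²⁺(aq), so Q = ([Fe²⁺(aq)]^2·[Sn²⁺(aq)]) / [Fe³⁺(aq)]^2 = 2.58×10^−9 and log Q = −8.588.
E = E° − (0.0641/n)·log Q = +0.918 − (0.0641/2)(−8.588) = +1.193 V.

+1.193 V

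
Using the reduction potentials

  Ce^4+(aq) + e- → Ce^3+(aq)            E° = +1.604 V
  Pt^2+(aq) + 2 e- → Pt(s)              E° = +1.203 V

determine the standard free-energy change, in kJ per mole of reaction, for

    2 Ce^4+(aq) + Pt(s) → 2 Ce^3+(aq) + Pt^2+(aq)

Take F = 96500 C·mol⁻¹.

−77.4 kJ/mol

In the reaction as written Ce^4+(aq) is reduced, so the Ce⁴⁺/Ce³⁺ couple is the cathode and Pt²⁺/Pt is the anode.
E°cell = +1.604 − (+1.203) = +0.401 V; balancing electrons gives n = 2.
ΔG° = −nFE°cell = −(2)(96500)(+0.401) J/mol = −77.4 kJ/mol.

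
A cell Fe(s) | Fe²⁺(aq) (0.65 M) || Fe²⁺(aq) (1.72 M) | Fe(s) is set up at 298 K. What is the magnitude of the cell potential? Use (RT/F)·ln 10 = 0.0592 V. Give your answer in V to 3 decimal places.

For a concentration cell E°cell = 0, since both electrodes use the same couple.
The compartment with the higher Fe²⁺(aq) concentration (1.72 M) acts as the cathode; ions are reduced there and produced at the dilute (0.65 M) anode.
With n = 2, Ecell = −(0.0592/2)·log([dilute]/[conc]) = −(0.0592/2)·log(0.65/1.72) = +0.013 V.

0.013 V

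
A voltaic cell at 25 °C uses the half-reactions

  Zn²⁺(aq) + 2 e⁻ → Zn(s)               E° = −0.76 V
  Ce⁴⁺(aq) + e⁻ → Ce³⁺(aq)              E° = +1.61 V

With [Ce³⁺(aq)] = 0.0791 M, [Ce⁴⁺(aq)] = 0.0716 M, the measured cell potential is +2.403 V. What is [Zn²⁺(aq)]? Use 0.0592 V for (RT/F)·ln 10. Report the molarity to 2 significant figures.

With Ce⁴⁺/Ce³⁺ at the cathode and Zn²⁺/Zn at the anode, E°cell = +1.61 − (−0.76) = +2.37 V (n = 2).
Rearranging E = E° − (0.0592/n)·log Q gives log Q = 2(+2.37 − (+2.403))/0.0592 = −1.115.
The balanced reaction is 2 Ce⁴⁺(aq) + Zn(s) → 2 Ce³⁺(aq) + Zn²⁺(aq), so Q = ([Ce³⁺(aq)]^2·[Zn²⁺(aq)]) / [Ce⁴⁺(aq)]^2.
Solving for the unknown gives log [Zn²⁺(aq)] = −1.202, so [Zn²⁺(aq)] ≈ 0.063 M.

0.063 M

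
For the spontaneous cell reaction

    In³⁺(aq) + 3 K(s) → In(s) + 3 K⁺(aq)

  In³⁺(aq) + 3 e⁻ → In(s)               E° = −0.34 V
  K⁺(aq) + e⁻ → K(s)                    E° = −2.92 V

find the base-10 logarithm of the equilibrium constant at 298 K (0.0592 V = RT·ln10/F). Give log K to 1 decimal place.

The In³⁺/In couple is reduced (cathode); E°cell = −0.34 − (−2.92) = +2.58 V with n = 3.
At equilibrium E = 0, so log K = nE°cell / 0.0592 = (3)(+2.58) / 0.0592 = 130.7.

log K = 130.7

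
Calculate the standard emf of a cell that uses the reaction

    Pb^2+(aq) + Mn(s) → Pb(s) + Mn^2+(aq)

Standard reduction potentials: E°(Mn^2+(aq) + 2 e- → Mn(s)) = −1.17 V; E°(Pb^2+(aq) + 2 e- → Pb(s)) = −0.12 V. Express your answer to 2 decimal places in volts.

Pb^2+(aq) gains electrons, so the Pb²⁺/Pb couple is the cathode; the Mn²⁺/Mn couple is the anode.
E°cell = E°(cathode) − E°(anode) = −0.12 − (−1.17) = +1.05 V.

+1.05 V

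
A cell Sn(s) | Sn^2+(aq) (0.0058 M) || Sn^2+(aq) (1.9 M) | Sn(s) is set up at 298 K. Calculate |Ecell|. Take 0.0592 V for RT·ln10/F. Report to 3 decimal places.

For a concentration cell E°cell = 0, since both electrodes use the same couple.
The compartment with the higher Sn^2+(aq) concentration (1.9 M) acts as the cathode; ions are reduced there and produced at the dilute (0.0058 M) anode.
With n = 2, Ecell = −(0.0592/2)·log([dilute]/[conc]) = −(0.0592/2)·log(0.0058/1.9) = +0.074 V.

0.074 V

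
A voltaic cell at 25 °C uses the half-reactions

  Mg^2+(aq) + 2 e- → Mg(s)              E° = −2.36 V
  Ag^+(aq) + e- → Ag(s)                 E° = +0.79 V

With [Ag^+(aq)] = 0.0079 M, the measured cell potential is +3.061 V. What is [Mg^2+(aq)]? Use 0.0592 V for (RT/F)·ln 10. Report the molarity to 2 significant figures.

With Ag⁺/Ag at the cathode and Mg²⁺/Mg at the anode, E°cell = +0.79 − (−2.36) = +3.15 V (n = 2).
Since E = E° − (0.0592/n)·log Q, log Q = n(E° − E)/0.0592 = 3.007.
For 2 Ag^+(aq) + Mg(s) → 2 Ag(s) + Mg^2+(aq), the reaction quotient is Q = [Mg^2+(aq)] / [Ag^+(aq)]^2.
Solving for the unknown gives log [Mg^2+(aq)] = −1.198, so [Mg^2+(aq)] ≈ 0.063 M.

0.063 M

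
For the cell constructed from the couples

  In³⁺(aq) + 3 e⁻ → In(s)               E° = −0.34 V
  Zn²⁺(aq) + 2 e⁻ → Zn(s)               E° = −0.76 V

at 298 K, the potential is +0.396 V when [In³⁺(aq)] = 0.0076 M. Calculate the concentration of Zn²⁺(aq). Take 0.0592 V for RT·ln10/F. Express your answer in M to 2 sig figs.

0.25 M

The In³⁺/In couple has the larger reduction potential, so it is the cathode: E°cell = −0.34 − (−0.76) = +0.42 V and n = 6.
From the Nernst equation, log Q = n(E° − E)/0.0592 = 6·(+0.42 − (+0.396))/0.0592 = 2.432.
The balanced reaction is 2 In³⁺(aq) + 3 Zn(s) → 2 In(s) + 3 Zn²⁺(aq), so Q = [Zn²⁺(aq)]^3 / [In³⁺(aq)]^2.
Isolating [Zn²⁺(aq)] in Q = 10^{2.432} yields log [Zn²⁺(aq)] = −0.602, i.e. 0.25 M.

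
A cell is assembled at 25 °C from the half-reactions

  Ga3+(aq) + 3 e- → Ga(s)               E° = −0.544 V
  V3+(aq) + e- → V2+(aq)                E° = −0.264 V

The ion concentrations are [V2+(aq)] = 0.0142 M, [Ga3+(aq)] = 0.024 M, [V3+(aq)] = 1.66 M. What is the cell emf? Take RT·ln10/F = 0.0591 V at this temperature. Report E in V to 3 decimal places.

Since E°(V³⁺/V²⁺) > E°(Ga³⁺/Ga), V³⁺/V²⁺ serves as the cathode.
The standard potential is −0.264 − (−0.544) = +0.280 V and the balanced reaction transfers n = 3 electrons.
For the overall reaction 3 V3+(aq) + Ga(s) → 3 V2+(aq) + Ga3+(aq), Q = ([V2+(aq)]^3·[Ga3+(aq)]) / [V3+(aq)]^3 = 1.5×10^−8, giving log Q = −7.823.
By the Nernst equation, E = +0.280 − (0.0591/3)·(−7.823) = +0.434 V.

+0.434 V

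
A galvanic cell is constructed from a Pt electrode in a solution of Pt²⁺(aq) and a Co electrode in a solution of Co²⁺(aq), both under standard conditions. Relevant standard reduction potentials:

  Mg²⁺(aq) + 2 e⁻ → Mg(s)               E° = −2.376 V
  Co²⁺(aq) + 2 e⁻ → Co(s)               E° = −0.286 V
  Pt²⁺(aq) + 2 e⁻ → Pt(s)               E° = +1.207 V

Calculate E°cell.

Of the two couples in this cell, the one with the more positive reduction potential is reduced at the cathode: here that is Pt²⁺/Pt (+1.207 V); Co²⁺/Co (−0.286 V) is the anode.
E°cell = E°(cathode) − E°(anode) = +1.207 − (−0.286) = +1.493 V.

+1.493 V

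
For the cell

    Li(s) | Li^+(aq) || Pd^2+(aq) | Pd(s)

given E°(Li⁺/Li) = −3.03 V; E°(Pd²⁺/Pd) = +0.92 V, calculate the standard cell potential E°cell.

+3.95 V

By convention the left-hand electrode in cell notation is the anode (oxidation) and the right-hand electrode is the cathode (reduction).
E°cell = E°(right) − E°(left) = +0.92 − (−3.03) = +3.95 V.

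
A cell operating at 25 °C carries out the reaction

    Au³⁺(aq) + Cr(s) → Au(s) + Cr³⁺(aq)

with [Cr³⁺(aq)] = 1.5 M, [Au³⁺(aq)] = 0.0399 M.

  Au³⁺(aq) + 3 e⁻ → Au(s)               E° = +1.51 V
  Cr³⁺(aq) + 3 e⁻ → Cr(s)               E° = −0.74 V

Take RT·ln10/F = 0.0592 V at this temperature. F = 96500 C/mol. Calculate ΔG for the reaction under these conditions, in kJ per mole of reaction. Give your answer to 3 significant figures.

−642 kJ/mol

E°cell = +1.51 − (−0.74) = +2.25 V; the balanced reaction transfers n = 3 electrons.
Here Q = [Cr³⁺(aq)] / [Au³⁺(aq)] = 37.6 (log Q = 1.575), giving E = +2.25 − (0.0592/3)·(1.575) = +2.2189 V.
ΔG = −nFE = −(3)(96500)(+2.2189) J/mol = −642 kJ/mol.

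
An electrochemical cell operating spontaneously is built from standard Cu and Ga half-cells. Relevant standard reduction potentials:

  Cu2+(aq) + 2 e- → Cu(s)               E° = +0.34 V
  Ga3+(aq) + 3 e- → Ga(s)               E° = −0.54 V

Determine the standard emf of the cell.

Of the two couples in this cell, the one with the more positive reduction potential is reduced at the cathode: here that is Cu²⁺/Cu (+0.34 V); Ga³⁺/Ga (−0.54 V) is the anode.
E°cell = E°(cathode) − E°(anode) = +0.34 − (−0.54) = +0.88 V.

+0.88 V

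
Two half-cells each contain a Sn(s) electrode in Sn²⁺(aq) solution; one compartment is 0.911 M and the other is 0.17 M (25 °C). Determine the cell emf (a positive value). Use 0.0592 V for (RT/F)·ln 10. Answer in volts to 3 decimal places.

For a concentration cell E°cell = 0, since both electrodes use the same couple.
The compartment with the higher Sn²⁺(aq) concentration (0.911 M) acts as the cathode; ions are reduced there and produced at the dilute (0.17 M) anode.
With n = 2, Ecell = −(0.0592/2)·log([dilute]/[conc]) = −(0.0592/2)·log(0.17/0.911) = +0.022 V.

0.022 V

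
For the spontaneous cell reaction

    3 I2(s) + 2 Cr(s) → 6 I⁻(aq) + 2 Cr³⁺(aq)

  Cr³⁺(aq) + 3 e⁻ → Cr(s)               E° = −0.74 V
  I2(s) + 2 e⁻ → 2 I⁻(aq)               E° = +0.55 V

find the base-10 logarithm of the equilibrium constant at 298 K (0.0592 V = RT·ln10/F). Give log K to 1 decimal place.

The I₂/I⁻ couple is reduced (cathode); E°cell = +0.55 − (−0.74) = +1.29 V with n = 6.
At equilibrium E = 0, so log K = nE°cell / 0.0592 = (6)(+1.29) / 0.0592 = 130.7.

log K = 130.7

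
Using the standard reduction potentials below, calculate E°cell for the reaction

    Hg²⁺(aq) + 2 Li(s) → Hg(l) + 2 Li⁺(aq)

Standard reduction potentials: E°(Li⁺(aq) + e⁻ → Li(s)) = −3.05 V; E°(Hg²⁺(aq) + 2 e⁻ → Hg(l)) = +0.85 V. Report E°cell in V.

+3.90 V

In the reaction as written, Hg²⁺(aq) is reduced (cathode) and Li⁺(aq) is produced by oxidation at the anode.
E°cell = E°(cathode) − E°(anode) = +0.85 − (−3.05) = +3.90 V.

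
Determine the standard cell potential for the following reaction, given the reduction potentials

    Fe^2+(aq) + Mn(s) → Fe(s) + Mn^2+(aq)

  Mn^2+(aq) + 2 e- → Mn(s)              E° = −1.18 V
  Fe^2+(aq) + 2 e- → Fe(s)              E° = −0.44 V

+0.74 V

In the reaction as written, Fe^2+(aq) is reduced (cathode) and Mn^2+(aq) is produced by oxidation at the anode.
E°cell = E°(cathode) − E°(anode) = −0.44 − (−1.18) = +0.74 V.
The positive value indicates the reaction is spontaneous as written.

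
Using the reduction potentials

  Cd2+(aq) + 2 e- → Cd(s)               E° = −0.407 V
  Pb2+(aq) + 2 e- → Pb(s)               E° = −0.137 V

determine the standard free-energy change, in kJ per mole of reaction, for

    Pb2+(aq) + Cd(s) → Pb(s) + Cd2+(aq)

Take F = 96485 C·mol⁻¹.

In the reaction as written Pb2+(aq) is reduced, so the Pb²⁺/Pb couple is the cathode and Cd²⁺/Cd is the anode.
E°cell = −0.137 − (−0.407) = +0.270 V; balancing electrons gives n = 2.
ΔG° = −nFE°cell = −(2)(96485)(+0.270) J/mol = −52.1 kJ/mol.

−52.1 kJ/mol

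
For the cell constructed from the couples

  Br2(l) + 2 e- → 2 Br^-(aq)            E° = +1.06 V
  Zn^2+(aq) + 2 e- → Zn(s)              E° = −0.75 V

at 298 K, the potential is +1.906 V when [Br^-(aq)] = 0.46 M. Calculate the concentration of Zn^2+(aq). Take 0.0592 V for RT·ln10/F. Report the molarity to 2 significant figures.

Br₂/Br⁻ is the cathode (higher E°); E°cell = +1.06 − (−0.75) = +1.81 V with n = 2.
Rearranging E = E° − (0.0592/n)·log Q gives log Q = 2(+1.81 − (+1.906))/0.0592 = −3.243.
The balanced reaction is Br2(l) + Zn(s) → 2 Br^-(aq) + Zn^2+(aq), so Q = [Br^-(aq)]^2·[Zn^2+(aq)].
Solving for the unknown gives log [Zn^2+(aq)] = −2.569, so [Zn^2+(aq)] ≈ 0.0027 M.

0.0027 M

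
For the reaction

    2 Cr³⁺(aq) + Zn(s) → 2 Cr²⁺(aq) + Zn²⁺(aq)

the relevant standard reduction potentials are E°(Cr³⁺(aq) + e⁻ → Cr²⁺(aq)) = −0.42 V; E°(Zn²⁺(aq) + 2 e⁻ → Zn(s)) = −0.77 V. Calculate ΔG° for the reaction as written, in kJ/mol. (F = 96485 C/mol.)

In the reaction as written Cr³⁺(aq) is reduced, so the Cr³⁺/Cr²⁺ couple is the cathode and Zn²⁺/Zn is the anode.
E°cell = −0.42 − (−0.77) = +0.35 V; balancing electrons gives n = 2.
ΔG° = −nFE°cell = −(2)(96485)(+0.35) J/mol = −67.5 kJ/mol.

−67.5 kJ/mol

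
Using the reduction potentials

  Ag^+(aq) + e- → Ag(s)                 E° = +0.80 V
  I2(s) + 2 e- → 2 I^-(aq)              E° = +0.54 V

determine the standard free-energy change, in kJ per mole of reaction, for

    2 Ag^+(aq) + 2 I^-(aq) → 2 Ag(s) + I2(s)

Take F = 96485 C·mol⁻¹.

−50.2 kJ/mol

In the reaction as written Ag^+(aq) is reduced, so the Ag⁺/Ag couple is the cathode and I₂/I⁻ is the anode.
E°cell = +0.80 − (+0.54) = +0.26 V; balancing electrons gives n = 2.
ΔG° = −nFE°cell = −(2)(96485)(+0.26) J/mol = −50.2 kJ/mol.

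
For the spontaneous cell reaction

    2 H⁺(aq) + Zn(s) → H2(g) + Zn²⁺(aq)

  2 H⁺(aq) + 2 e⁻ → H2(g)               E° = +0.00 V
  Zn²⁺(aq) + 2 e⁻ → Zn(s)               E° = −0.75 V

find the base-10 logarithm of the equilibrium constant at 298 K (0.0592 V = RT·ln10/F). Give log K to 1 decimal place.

log K = 25.3

The 2H⁺/H₂ couple is reduced (cathode); E°cell = +0.00 − (−0.75) = +0.75 V with n = 2.
At equilibrium E = 0, so log K = nE°cell / 0.0592 = (2)(+0.75) / 0.0592 = 25.3.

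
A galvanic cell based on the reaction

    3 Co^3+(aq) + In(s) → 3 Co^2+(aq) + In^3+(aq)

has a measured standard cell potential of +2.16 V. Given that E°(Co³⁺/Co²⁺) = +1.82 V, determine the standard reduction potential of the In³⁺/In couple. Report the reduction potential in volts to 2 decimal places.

In the reaction as written the Co³⁺/Co²⁺ couple is reduced (cathode) and In³⁺/In is oxidized (anode), so E°cell = E°(Co³⁺/Co²⁺) − E°(In³⁺/In).
E°(In³⁺/In) = E°(cathode) − E°cell = +1.82 − (+2.16) = −0.34 V.

−0.34 V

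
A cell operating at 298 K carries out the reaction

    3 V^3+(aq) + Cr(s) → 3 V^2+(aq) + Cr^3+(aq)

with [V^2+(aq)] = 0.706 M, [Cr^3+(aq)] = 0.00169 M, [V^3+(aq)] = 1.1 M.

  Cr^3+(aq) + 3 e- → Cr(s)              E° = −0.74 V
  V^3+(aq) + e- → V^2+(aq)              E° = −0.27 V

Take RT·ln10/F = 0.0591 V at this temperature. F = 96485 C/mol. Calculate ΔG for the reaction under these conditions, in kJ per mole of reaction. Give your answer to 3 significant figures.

−155 kJ/mol

E°cell = −0.27 − (−0.74) = +0.47 V; the balanced reaction transfers n = 3 electrons.
Q = ([V^2+(aq)]^3·[Cr^3+(aq)]) / [V^3+(aq)]^3 = 0.000447, so log Q = −3.350 and E = +0.47 − (0.0591/3)(−3.350) = +0.5360 V.
Finally ΔG = −nFE = −(3)(96485 C/mol)(+0.5360 V) = −155 kJ/mol.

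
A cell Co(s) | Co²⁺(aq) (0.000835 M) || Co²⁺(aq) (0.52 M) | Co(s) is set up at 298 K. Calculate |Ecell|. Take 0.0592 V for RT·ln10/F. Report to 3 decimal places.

For a concentration cell E°cell = 0, since both electrodes use the same couple.
The compartment with the higher Co²⁺(aq) concentration (0.52 M) acts as the cathode; ions are reduced there and produced at the dilute (0.000835 M) anode.
With n = 2, Ecell = −(0.0592/2)·log([dilute]/[conc]) = −(0.0592/2)·log(0.000835/0.52) = +0.083 V.

0.083 V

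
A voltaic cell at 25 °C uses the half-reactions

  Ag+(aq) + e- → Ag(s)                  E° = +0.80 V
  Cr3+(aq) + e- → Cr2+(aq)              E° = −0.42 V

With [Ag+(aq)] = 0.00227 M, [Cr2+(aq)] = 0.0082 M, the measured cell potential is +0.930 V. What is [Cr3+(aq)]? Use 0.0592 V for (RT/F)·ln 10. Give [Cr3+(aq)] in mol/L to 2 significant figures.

The Ag⁺/Ag couple has the larger reduction potential, so it is the cathode: E°cell = +0.80 − (−0.42) = +1.22 V and n = 1.
Since E = E° − (0.0592/n)·log Q, log Q = n(E° − E)/0.0592 = 4.899.
Balancing electrons gives Ag+(aq) + Cr2+(aq) → Ag(s) + Cr3+(aq); thus Q = [Cr3+(aq)] / ([Ag+(aq)]·[Cr2+(aq)]).
Substituting the known concentrations and solving, log [Cr3+(aq)] = 0.169 and [Cr3+(aq)] = 1.5 M.

1.5 M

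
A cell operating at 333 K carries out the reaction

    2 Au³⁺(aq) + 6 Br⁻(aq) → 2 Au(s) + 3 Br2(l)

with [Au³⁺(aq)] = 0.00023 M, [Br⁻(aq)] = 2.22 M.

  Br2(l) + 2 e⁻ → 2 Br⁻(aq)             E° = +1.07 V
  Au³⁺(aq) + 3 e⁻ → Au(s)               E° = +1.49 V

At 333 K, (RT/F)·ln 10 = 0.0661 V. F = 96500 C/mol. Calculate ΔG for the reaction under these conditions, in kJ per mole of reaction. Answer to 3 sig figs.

The standard cell potential is +1.49 − (+1.07) = +0.42 V, with n = 6 electrons in the balanced equation.
The reaction quotient is 1 / ([Au³⁺(aq)]^2·[Br⁻(aq)]^6) = 1.58×10^5; by Nernst, E = +0.42 − (0.0661/6)(5.198) = +0.3627 V.
Finally ΔG = −nFE = −(6)(96500 C/mol)(+0.3627 V) = −210 kJ/mol.

−210 kJ/mol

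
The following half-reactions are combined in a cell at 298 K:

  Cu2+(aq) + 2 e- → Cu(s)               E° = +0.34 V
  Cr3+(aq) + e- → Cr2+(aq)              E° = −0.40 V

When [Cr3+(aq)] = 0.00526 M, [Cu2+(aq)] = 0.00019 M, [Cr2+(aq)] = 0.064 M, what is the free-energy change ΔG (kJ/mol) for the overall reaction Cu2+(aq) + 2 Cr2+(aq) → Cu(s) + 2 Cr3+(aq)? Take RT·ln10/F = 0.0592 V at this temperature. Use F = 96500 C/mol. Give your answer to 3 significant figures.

The standard cell potential is +0.34 − (−0.40) = +0.74 V, with n = 2 electrons in the balanced equation.
Here Q = [Cr3+(aq)]^2 / ([Cu2+(aq)]·[Cr2+(aq)]^2) = 35.6 (log Q = 1.551), giving E = +0.74 − (0.0592/2)·(1.551) = +0.6941 V.
Finally ΔG = −nFE = −(2)(96500 C/mol)(+0.6941 V) = −134 kJ/mol.

−134 kJ/mol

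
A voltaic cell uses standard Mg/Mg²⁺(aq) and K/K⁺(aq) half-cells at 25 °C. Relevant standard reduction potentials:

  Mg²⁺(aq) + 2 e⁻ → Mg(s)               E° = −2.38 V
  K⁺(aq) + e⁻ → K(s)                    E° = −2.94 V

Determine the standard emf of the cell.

The Mg²⁺/Mg couple has the higher E°, so Mg ion is reduced (cathode) and K is oxidized (anode).
E°cell = E°(cathode) − E°(anode) = −2.38 − (−2.94) = +0.56 V.

+0.56 V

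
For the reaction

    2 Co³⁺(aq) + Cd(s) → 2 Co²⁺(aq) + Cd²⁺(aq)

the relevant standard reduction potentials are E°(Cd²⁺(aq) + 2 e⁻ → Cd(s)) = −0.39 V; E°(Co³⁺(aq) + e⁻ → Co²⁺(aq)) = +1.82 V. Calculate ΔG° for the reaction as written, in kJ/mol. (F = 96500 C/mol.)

−427 kJ/mol

In the reaction as written Co³⁺(aq) is reduced, so the Co³⁺/Co²⁺ couple is the cathode and Cd²⁺/Cd is the anode.
E°cell = +1.82 − (−0.39) = +2.21 V; balancing electrons gives n = 2.
ΔG° = −nFE°cell = −(2)(96500)(+2.21) J/mol = −427 kJ/mol.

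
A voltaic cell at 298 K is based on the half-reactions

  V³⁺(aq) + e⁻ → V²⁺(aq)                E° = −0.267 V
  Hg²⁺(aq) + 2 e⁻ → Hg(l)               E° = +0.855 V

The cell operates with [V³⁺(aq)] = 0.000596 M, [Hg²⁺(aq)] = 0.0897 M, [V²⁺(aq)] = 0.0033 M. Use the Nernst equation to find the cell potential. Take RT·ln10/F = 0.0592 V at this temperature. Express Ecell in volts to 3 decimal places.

Since E°(Hg²⁺/Hg) > E°(V³⁺/V²⁺), Hg²⁺/Hg serves as the cathode.
E°cell = +0.855 − (−0.267) = +1.122 V, with n = 2 electrons transferred.
Balancing gives Hg²⁺(aq) + 2 V²⁺(aq) → Hg(l) + 2 V³⁺(aq); hence Q = [V³⁺(aq)]^2 / ([Hg²⁺(aq)]·[V²⁺(aq)]^2) = 0.364 (log Q = −0.439).
By the Nernst equation, E = +1.122 − (0.0592/2)·(−0.439) = +1.135 V.

+1.135 V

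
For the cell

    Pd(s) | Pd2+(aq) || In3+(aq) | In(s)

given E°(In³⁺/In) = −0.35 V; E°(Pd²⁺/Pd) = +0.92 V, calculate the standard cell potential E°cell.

−1.27 V

By convention the left-hand electrode in cell notation is the anode (oxidation) and the right-hand electrode is the cathode (reduction).
E°cell = E°(right) − E°(left) = −0.35 − (+0.92) = −1.27 V.
The negative sign shows that, as written, the cell would require an external voltage to drive the reaction.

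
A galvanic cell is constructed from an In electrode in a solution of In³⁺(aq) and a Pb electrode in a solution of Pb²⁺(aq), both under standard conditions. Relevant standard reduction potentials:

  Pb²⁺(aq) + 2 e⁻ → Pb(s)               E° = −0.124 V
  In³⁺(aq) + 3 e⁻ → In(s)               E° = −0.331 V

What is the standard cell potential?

The Pb²⁺/Pb couple has the higher E°, so Pb ion is reduced (cathode) and In is oxidized (anode).
E°cell = E°(cathode) − E°(anode) = −0.124 − (−0.331) = +0.207 V.

+0.207 V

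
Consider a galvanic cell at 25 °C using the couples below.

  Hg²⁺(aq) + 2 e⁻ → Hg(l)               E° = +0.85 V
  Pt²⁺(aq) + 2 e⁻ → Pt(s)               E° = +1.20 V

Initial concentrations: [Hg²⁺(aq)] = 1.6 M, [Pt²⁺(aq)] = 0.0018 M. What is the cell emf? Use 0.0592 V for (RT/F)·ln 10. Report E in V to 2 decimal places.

Pt²⁺/Pt is reduced (cathode, E° = +1.20 V) and Hg²⁺/Hg is oxidized (anode).
The standard potential is +1.20 − (+0.85) = +0.35 V and the balanced reaction transfers n = 2 electrons.
The balanced reaction is Pt²⁺(aq) + Hg(l) → Pt(s) + Hg²⁺(aq), so Q = [Hg²⁺(aq)] / [Pt²⁺(aq)] = 889 and log Q = 2.949.
Applying E = E° − (RT ln10/nF)·log Q gives +0.35 − (0.0592/2)(2.949) = +0.26 V.

+0.26 V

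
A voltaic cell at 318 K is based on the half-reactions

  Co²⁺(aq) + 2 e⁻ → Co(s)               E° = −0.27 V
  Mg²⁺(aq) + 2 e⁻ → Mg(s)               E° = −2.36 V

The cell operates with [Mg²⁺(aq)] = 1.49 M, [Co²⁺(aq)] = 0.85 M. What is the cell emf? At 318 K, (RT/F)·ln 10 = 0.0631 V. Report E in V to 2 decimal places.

+2.08 V

Co²⁺/Co is reduced (cathode, E° = −0.27 V) and Mg²⁺/Mg is oxidized (anode).
The standard potential is −0.27 − (−2.36) = +2.09 V and the balanced reaction transfers n = 2 electrons.
For the overall reaction Co²⁺(aq) + Mg(s) → Co(s) + Mg²⁺(aq), Q = [Mg²⁺(aq)] / [Co²⁺(aq)] = 1.75, giving log Q = 0.244.
Applying E = E° − (RT ln10/nF)·log Q gives +2.09 − (0.0631/2)(0.244) = +2.08 V.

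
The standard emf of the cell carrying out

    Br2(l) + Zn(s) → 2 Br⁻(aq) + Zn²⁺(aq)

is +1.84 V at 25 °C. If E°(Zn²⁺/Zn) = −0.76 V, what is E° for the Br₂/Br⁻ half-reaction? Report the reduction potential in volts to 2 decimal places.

+1.08 V

In the reaction as written the Br₂/Br⁻ couple is reduced (cathode) and Zn²⁺/Zn is oxidized (anode), so E°cell = E°(Br₂/Br⁻) − E°(Zn²⁺/Zn).
E°(Br₂/Br⁻) = E°cell + E°(anode) = +1.84 + (−0.76) = +1.08 V.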